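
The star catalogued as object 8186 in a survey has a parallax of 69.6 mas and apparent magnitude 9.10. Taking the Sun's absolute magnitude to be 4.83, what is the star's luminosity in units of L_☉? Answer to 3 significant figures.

L/L_☉ ≈ 0.0404

d = 1/p = 1000/69.6 mas = 14.37 pc
M = m − 5 log₁₀ d + 5 = 9.10 − 5·1.1574 + 5 = 8.313
M − M_☉ = 8.313 − 4.83 = 3.483
L/L_☉ = 10^(−0.4 × 3.483) = 0.04044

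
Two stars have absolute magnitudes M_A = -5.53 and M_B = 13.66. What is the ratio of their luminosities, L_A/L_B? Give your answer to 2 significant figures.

L_A/L_B ≈ 4.7×10^7

ΔM = M_A − M_B = -19.19
L_A/L_B = 10^(−0.4 ΔM) = 10^7.676 = 4.742×10^7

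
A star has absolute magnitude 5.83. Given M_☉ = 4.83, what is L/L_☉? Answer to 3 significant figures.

L/L_☉ ≈ 0.398

M − M_☉ = 5.83 − 4.83 = 1.000
L/L_☉ = 10^(−0.4 (M − M_☉)) = 10^-0.400 = 0.3981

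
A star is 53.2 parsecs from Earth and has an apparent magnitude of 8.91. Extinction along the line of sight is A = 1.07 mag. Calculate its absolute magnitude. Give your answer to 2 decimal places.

M ≈ 4.21

5 log₁₀(d/10 pc) = 5 log₁₀(53.20) − 5 = 3.630
M = m − 5 log₁₀(d/10) − A = 8.91 − 3.630 − 1.07 = 4.210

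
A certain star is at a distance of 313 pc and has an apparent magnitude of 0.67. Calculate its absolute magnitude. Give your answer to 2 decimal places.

M ≈ -6.81

5 log₁₀(d/10 pc) = 5 log₁₀(313.0) − 5 = 7.478
M = m − 5 log₁₀(d/10) = 0.67 − 7.478 = -6.808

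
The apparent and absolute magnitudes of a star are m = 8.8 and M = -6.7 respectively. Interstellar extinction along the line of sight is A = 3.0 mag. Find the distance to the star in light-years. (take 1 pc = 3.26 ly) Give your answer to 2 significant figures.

m − M = 5 log₁₀(d/10 pc) + A  ⇒  8.8 − (-6.7) − 3.0 = 5 log₁₀(d/10)
12.500 = 5 log₁₀(d/10)
log₁₀ d = (m − M − A)/5 + 1 = 3.5000
d = 10^3.5000 = 3162 pc
= 10310 ly

d ≈ 10000 ly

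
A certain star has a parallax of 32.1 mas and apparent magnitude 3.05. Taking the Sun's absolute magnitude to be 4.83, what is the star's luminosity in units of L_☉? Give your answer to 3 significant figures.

L/L_☉ ≈ 50.0

d = 1/p = 1000/32.1 mas = 31.15 pc
M = m − 5 log₁₀ d + 5 = 3.05 − 5·1.4935 + 5 = 0.583
M − M_☉ = 0.583 − 4.83 = -4.247
L/L_☉ = 10^(−0.4 × -4.247) = 50.00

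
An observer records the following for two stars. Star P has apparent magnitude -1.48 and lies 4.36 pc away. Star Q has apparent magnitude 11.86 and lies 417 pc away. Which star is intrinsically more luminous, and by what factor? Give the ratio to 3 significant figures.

Star P: M = m − 5 log₁₀ d + 5 = -1.48 − 5·0.6395 + 5 = 0.323
Star Q: M = m − 5 log₁₀ d + 5 = 11.86 − 5·2.6201 + 5 = 3.759
ΔM = M_P − M_Q = 0.323 − (3.759) = -3.437; smaller M is more luminous → Star P.
L ratio = 10^(0.4 |ΔM|) = 10^1.375 = 23.70

Star P is more luminous, by a factor of 23.7.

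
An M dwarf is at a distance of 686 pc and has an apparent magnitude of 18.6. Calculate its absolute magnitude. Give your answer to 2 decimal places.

5 log₁₀(d/10 pc) = 5 log₁₀(686.0) − 5 = 9.182
M = m − 5 log₁₀(d/10) = 18.6 − 9.182 = 9.418

M ≈ 9.42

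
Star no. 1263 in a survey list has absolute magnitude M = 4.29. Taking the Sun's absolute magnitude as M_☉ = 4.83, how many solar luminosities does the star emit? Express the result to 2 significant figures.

L/L_☉ ≈ 1.6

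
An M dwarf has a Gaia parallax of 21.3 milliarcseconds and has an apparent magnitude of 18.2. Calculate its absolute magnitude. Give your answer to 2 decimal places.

p = 21.3 mas = 0.0213″ → d = 1/p = 46.95 pc
5 log₁₀(d/10 pc) = 5 log₁₀(46.95) − 5 = 3.358
M = m − 5 log₁₀(d/10) = 18.2 − 3.358 = 14.842

M ≈ 14.84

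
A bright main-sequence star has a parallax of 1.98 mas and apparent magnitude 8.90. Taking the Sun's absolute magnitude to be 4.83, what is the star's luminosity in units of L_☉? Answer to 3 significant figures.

L/L_☉ ≈ 60.1

d = 1/p = 1000/1.98 mas = 505.1 pc
M = m − 5 log₁₀ d + 5 = 8.90 − 5·2.7033 + 5 = 0.383
M − M_☉ = 0.383 − 4.83 = -4.447
L/L_☉ = 10^(−0.4 × -4.447) = 60.07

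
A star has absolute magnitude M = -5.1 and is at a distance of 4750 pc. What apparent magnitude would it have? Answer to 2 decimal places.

m = M + 5 log₁₀ d − 5 = -5.1 + 5·3.6767 − 5 = 8.283

m ≈ 8.28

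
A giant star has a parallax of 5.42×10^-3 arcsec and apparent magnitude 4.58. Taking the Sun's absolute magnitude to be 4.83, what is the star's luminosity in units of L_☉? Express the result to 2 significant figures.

L/L_☉ ≈ 430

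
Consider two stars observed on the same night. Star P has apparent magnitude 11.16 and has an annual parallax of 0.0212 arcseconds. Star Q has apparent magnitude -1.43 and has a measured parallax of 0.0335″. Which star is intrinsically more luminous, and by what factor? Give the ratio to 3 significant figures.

Star Q is more luminous, by a factor of 43500.

Star P: d = 1/p = 1/0.0212″ = 47.17 pc
Star P: M = m − 5 log₁₀ d + 5 = 11.16 − 5·1.6737 + 5 = 7.792
Star Q: d = 1/p = 1/0.0335″ = 29.85 pc
Star Q: M = m − 5 log₁₀ d + 5 = -1.43 − 5·1.4750 + 5 = -3.805
ΔM = M_P − M_Q = 7.792 − (-3.805) = 11.596; smaller M is more luminous → Star Q.
L ratio = 10^(0.4 |ΔM|) = 10^4.639 = 43510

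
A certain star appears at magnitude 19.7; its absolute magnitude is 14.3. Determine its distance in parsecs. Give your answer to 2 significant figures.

μ = m − M = 5.400
m − M = 5 log₁₀ d − 5
log₁₀ d = (m − M)/5 + 1 = 2.0800
d = 10^2.0800 = 120.2 pc

d ≈ 120 pc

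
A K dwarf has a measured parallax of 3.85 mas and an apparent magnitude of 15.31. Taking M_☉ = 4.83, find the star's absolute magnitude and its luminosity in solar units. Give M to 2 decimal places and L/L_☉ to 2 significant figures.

d = 1/p = 1000/3.85 mas = 259.7 pc
M = m − 5 log₁₀ d + 5 = 15.31 − 5·2.4145 + 5 = 8.237
M − M_☉ = 8.237 − 4.83 = 3.407
L/L_☉ = 10^(−0.4 × 3.407) = 0.04336

M ≈ 8.24; L/L_☉ ≈ 0.043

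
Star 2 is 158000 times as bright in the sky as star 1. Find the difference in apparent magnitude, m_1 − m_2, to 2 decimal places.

m_1 − m_2 ≈ 13.00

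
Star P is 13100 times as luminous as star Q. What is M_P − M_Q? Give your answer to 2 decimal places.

Pogson: ΔM = −2.5 log₁₀(ratio) = −2.5 log₁₀(13100) = −2.5 × 4.1173 = -10.293
Star P is brighter, so it has the smaller magnitude: the difference is negative.

M_P − M_Q ≈ -10.29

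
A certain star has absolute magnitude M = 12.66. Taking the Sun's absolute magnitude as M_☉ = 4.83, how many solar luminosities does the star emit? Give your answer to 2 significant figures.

M − M_☉ = 12.66 − 4.83 = 7.830
L/L_☉ = 10^(−0.4 (M − M_☉)) = 10^-3.132 = 7.379×10^-4

L/L_☉ ≈ 7.4×10^-4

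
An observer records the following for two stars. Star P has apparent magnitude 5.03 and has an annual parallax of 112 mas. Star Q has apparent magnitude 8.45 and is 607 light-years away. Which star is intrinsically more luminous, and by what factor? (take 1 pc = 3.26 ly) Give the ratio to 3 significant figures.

Star P: p = 112 mas = 0.112″ → d = 1/p = 8.929 pc
Star P: M = m − 5 log₁₀ d + 5 = 5.03 − 5·0.9508 + 5 = 5.276
Star Q: d = 607 ly / 3.26 = 186.2 pc
Star Q: M = m − 5 log₁₀ d + 5 = 8.45 − 5·2.2700 + 5 = 2.100
ΔM = M_P − M_Q = 5.276 − (2.100) = 3.176; smaller M is more luminous → Star Q.
L ratio = 10^(0.4 |ΔM|) = 10^1.270 = 18.64

Star Q is more luminous, by a factor of 18.6.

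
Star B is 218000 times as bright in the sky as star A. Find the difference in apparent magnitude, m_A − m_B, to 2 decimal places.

m_A − m_B ≈ 13.35

Pogson: Δm = −2.5 log₁₀(ratio) = −2.5 log₁₀(218000) = −2.5 × 5.3385 = -13.346
Star B is brighter so has the smaller magnitude: m_A − m_B is positive.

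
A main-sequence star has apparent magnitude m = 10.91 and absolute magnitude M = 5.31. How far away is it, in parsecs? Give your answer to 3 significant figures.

Distance modulus: m − M = 10.91 − (5.31) = 5.600
m − M = 5 log₁₀ d − 5
log₁₀ d = (m − M)/5 + 1 = 2.1200
d = 10^2.1200 = 131.8 pc

d ≈ 132 pc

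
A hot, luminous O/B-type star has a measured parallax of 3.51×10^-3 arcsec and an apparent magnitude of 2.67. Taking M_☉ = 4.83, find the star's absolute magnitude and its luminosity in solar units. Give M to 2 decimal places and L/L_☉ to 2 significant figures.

M ≈ -4.60; L/L_☉ ≈ 5900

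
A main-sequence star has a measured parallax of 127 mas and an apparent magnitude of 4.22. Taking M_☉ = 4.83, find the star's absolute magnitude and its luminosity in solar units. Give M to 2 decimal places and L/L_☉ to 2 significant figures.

d = 1/p = 1000/127 mas = 7.874 pc
M = m − 5 log₁₀ d + 5 = 4.22 − 5·0.8962 + 5 = 4.739
M − M_☉ = 4.739 − 4.83 = -0.091
L/L_☉ = 10^(−0.4 × -0.091) = 1.087

M ≈ 4.74; L/L_☉ ≈ 1.1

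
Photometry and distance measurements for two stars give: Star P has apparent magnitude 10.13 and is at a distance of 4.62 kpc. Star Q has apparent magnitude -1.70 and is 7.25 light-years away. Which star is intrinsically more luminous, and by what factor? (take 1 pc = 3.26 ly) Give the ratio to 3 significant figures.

Star P is more luminous, by a factor of 80.0.

Star P: d = 4.62 kpc = 4620 pc
Star P: M = m − 5 log₁₀ d + 5 = 10.13 − 5·3.6646 + 5 = -3.193
Star Q: d = 7.25 ly / 3.26 = 2.224 pc
Star Q: M = m − 5 log₁₀ d + 5 = -1.70 − 5·0.3471 + 5 = 1.564
ΔM = M_P − M_Q = -3.193 − (1.564) = -4.758; smaller M is more luminous → Star P.
L ratio = 10^(0.4 |ΔM|) = 10^1.903 = 79.99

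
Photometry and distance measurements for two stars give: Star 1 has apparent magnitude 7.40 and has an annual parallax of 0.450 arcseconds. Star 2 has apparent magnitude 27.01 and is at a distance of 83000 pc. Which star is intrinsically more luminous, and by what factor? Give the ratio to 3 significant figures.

Star 2 is more luminous, by a factor of 20.0.

Star 1: d = 1/p = 1/0.450″ = 2.222 pc
Star 1: M = m − 5 log₁₀ d + 5 = 7.40 − 5·0.3468 + 5 = 10.666
Star 2: M = m − 5 log₁₀ d + 5 = 27.01 − 5·4.9191 + 5 = 7.415
ΔM = M_1 − M_2 = 10.666 − (7.415) = 3.251; smaller M is more luminous → Star 2.
L ratio = 10^(0.4 |ΔM|) = 10^1.301 = 19.98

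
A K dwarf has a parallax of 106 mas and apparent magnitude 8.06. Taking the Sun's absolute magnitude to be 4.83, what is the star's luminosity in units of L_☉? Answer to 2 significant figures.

L/L_☉ ≈ 0.045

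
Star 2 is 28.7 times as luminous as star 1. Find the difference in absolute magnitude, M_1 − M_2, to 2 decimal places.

M_1 − M_2 ≈ 3.64

Pogson: ΔM = −2.5 log₁₀(ratio) = −2.5 log₁₀(28.7) = −2.5 × 1.4579 = -3.645
Star 2 is brighter so has the smaller magnitude: M_1 − M_2 is positive.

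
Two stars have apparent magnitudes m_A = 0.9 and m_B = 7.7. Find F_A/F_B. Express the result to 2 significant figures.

Magnitude difference = -6.8
Flux ratio = 10^(−0.4 Δm) = 10^(−0.4 × -6.8) = 10^2.720 = 524.8

F_A/F_B ≈ 520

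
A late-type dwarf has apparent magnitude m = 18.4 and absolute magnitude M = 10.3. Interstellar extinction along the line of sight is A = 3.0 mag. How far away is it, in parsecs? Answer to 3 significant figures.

d ≈ 105 pc

m − M = 5 log₁₀(d/10 pc) + A  ⇒  18.4 − (10.3) − 3.0 = 5 log₁₀(d/10)
5.100 = 5 log₁₀(d/10)
log₁₀ d = (m − M − A)/5 + 1 = 2.0200
d = 10^2.0200 = 104.7 pc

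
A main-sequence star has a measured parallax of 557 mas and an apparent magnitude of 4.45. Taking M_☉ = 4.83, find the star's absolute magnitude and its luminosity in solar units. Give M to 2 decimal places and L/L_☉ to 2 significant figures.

d = 1/p = 1000/557 mas = 1.795 pc
M = m − 5 log₁₀ d + 5 = 4.45 − 5·0.2541 + 5 = 8.179
M − M_☉ = 8.179 − 4.83 = 3.349
L/L_☉ = 10^(−0.4 × 3.349) = 0.04574

M ≈ 8.18; L/L_☉ ≈ 0.046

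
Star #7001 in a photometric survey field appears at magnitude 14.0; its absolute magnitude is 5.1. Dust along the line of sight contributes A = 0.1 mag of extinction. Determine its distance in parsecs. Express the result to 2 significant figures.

m − M = 5 log₁₀(d/10 pc) + A  ⇒  14.0 − (5.1) − 0.1 = 5 log₁₀(d/10)
8.800 = 5 log₁₀(d/10)
log₁₀ d = (m − M − A)/5 + 1 = 2.7600
d = 10^2.7600 = 575.4 pc

d ≈ 580 pc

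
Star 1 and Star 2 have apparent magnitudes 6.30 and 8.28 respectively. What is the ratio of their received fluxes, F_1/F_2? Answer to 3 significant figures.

F_1/F_2 ≈ 6.19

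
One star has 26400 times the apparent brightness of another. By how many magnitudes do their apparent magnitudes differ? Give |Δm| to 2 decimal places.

|Δm| ≈ 11.05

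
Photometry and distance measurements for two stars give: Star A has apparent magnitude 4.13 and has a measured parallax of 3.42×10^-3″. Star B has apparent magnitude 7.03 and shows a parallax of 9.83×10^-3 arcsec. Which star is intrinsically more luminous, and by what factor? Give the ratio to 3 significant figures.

Star A: d = 1/p = 1/3.42×10^-3″ = 292.4 pc
Star A: M = m − 5 log₁₀ d + 5 = 4.13 − 5·2.4660 + 5 = -3.200
Star B: d = 1/p = 1/9.83×10^-3″ = 101.7 pc
Star B: M = m − 5 log₁₀ d + 5 = 7.03 − 5·2.0074 + 5 = 1.993
ΔM = M_A − M_B = -3.200 − (1.993) = -5.193; smaller M is more luminous → Star A.
L ratio = 10^(0.4 |ΔM|) = 10^2.077 = 119.4

Star A is more luminous, by a factor of 119.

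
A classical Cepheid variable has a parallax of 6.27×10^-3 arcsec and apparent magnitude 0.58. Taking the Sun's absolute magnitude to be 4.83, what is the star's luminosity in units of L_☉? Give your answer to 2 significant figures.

L/L_☉ ≈ 13000

d = 1/p = 1/6.27×10^-3″ = 159.5 pc
M = m − 5 log₁₀ d + 5 = 0.58 − 5·2.2027 + 5 = -5.434
M − M_☉ = -5.434 − 4.83 = -10.264
L/L_☉ = 10^(−0.4 × -10.264) = 12750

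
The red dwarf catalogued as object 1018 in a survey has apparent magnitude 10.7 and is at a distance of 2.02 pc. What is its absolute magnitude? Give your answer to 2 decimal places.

M ≈ 14.17

5 log₁₀(d/10 pc) = 5 log₁₀(2.020) − 5 = -3.473
M = m − 5 log₁₀(d/10) = 10.7 + 3.473 = 14.173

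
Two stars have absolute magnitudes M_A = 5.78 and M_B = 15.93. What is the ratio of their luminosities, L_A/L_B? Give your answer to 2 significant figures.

L_A/L_B ≈ 11000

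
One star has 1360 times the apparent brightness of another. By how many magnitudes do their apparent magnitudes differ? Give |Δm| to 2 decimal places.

Pogson: Δm = −2.5 log₁₀(ratio) = −2.5 log₁₀(1360) = −2.5 × 3.1335 = -7.834

|Δm| ≈ 7.83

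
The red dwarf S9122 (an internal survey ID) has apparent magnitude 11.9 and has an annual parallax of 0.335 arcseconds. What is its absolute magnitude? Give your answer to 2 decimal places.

M ≈ 14.53

d = 1/p = 1/0.335″ = 2.985 pc
5 log₁₀(d/10 pc) = 5 log₁₀(2.985) − 5 = -2.625
M = m − 5 log₁₀(d/10) = 11.9 + 2.625 = 14.525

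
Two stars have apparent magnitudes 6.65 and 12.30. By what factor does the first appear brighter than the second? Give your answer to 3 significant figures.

182

Δm = 6.65 − (12.30) = -5.65
Flux ratio = 10^(−0.4 Δm) = 10^(−0.4 × -5.65) = 10^2.260 = 182.0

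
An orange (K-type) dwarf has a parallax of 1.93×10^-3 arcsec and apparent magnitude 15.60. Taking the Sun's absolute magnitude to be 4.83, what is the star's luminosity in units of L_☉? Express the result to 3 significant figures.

d = 1/p = 1/1.93×10^-3″ = 518.1 pc
M = m − 5 log₁₀ d + 5 = 15.60 − 5·2.7144 + 5 = 7.028
M − M_☉ = 7.028 − 4.83 = 2.198
L/L_☉ = 10^(−0.4 × 2.198) = 0.1321

L/L_☉ ≈ 0.132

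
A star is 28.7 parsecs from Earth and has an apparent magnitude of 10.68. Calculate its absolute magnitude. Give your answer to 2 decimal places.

5 log₁₀(d/10 pc) = 5 log₁₀(28.70) − 5 = 2.289
M = m − 5 log₁₀(d/10) = 10.68 − 2.289 = 8.391

M ≈ 8.39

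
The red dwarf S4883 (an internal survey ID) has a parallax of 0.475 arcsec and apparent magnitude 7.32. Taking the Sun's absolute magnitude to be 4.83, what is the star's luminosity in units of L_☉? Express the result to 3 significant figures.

L/L_☉ ≈ 4.47×10^-3

d = 1/p = 1/0.475″ = 2.105 pc
M = m − 5 log₁₀ d + 5 = 7.32 − 5·0.3233 + 5 = 10.703
M − M_☉ = 10.703 − 4.83 = 5.873
L/L_☉ = 10^(−0.4 × 5.873) = 4.473×10^-3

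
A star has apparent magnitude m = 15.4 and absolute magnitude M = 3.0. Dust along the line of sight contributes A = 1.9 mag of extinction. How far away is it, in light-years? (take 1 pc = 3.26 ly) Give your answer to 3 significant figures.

m − M = 5 log₁₀(d/10 pc) + A  ⇒  15.4 − (3.0) − 1.9 = 5 log₁₀(d/10)
10.500 = 5 log₁₀(d/10)
log₁₀ d = (m − M − A)/5 + 1 = 3.1000
d = 10^3.1000 = 1259 pc
= 4104 ly

d ≈ 4100 ly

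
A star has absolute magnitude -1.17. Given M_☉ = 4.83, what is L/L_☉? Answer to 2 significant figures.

L/L_☉ ≈ 250

M − M_☉ = -1.17 − 4.83 = -6.000
L/L_☉ = 10^(−0.4 (M − M_☉)) = 10^2.400 = 251.2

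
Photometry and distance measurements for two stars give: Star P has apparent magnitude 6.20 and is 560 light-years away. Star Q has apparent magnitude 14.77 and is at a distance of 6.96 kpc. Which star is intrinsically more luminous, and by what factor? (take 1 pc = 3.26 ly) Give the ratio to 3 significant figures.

Star P is more luminous, by a factor of 1.63.

Star P: d = 560 ly / 3.26 = 171.8 pc
Star P: M = m − 5 log₁₀ d + 5 = 6.20 − 5·2.2350 + 5 = 0.025
Star Q: d = 6.96 kpc = 6960 pc
Star Q: M = m − 5 log₁₀ d + 5 = 14.77 − 5·3.8426 + 5 = 0.557
ΔM = M_P − M_Q = 0.025 − (0.557) = -0.532; smaller M is more luminous → Star P.
L ratio = 10^(0.4 |ΔM|) = 10^0.213 = 1.632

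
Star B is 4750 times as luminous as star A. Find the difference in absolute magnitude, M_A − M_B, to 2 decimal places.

M_A − M_B ≈ 9.19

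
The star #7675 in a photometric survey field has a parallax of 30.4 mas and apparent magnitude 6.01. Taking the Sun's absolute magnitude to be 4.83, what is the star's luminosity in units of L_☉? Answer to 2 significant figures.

L/L_☉ ≈ 3.6

d = 1/p = 1000/30.4 mas = 32.89 pc
M = m − 5 log₁₀ d + 5 = 6.01 − 5·1.5171 + 5 = 3.424
M − M_☉ = 3.424 − 4.83 = -1.406
L/L_☉ = 10^(−0.4 × -1.406) = 3.650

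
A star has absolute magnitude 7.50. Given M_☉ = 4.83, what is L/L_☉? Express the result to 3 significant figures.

M − M_☉ = 7.50 − 4.83 = 2.670
L/L_☉ = 10^(−0.4 (M − M_☉)) = 10^-1.068 = 0.08551

L/L_☉ ≈ 0.0855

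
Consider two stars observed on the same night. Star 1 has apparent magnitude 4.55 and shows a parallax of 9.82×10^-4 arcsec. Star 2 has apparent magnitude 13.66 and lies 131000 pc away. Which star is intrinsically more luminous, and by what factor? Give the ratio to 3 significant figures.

Star 1: d = 1/p = 1/9.82×10^-4″ = 1018 pc
Star 1: M = m − 5 log₁₀ d + 5 = 4.55 − 5·3.0079 + 5 = -5.489
Star 2: M = m − 5 log₁₀ d + 5 = 13.66 − 5·5.1173 + 5 = -6.926
ΔM = M_1 − M_2 = -5.489 − (-6.926) = 1.437; smaller M is more luminous → Star 2.
L ratio = 10^(0.4 |ΔM|) = 10^0.575 = 3.756

Star 2 is more luminous, by a factor of 3.76.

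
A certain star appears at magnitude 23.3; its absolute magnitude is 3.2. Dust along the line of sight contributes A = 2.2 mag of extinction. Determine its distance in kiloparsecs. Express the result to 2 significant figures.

m − M = 5 log₁₀(d/10 pc) + A  ⇒  23.3 − (3.2) − 2.2 = 5 log₁₀(d/10)
17.900 = 5 log₁₀(d/10)
log₁₀ d = (m − M − A)/5 + 1 = 4.5800
d = 10^4.5800 = 38020 pc
= 38.02 kpc

d ≈ 38 kpc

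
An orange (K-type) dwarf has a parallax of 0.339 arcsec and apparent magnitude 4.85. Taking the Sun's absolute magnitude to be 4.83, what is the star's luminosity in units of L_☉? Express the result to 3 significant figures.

L/L_☉ ≈ 0.0854

d = 1/p = 1/0.339″ = 2.950 pc
M = m − 5 log₁₀ d + 5 = 4.85 − 5·0.4698 + 5 = 7.501
M − M_☉ = 7.501 − 4.83 = 2.671
L/L_☉ = 10^(−0.4 × 2.671) = 0.08543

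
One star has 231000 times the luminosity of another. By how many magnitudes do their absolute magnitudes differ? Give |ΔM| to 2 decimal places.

|ΔM| ≈ 13.41

Pogson: ΔM = −2.5 log₁₀(ratio) = −2.5 log₁₀(231000) = −2.5 × 5.3636 = -13.409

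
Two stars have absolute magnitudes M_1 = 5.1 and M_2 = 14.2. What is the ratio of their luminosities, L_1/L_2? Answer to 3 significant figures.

L_1/L_2 ≈ 4370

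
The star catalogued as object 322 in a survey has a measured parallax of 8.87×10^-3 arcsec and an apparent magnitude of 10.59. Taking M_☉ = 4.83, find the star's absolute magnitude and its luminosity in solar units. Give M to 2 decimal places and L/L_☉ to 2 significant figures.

M ≈ 5.33; L/L_☉ ≈ 0.63

d = 1/p = 1/8.87×10^-3″ = 112.7 pc
M = m − 5 log₁₀ d + 5 = 10.59 − 5·2.0521 + 5 = 5.330
M − M_☉ = 5.330 − 4.83 = 0.500
L/L_☉ = 10^(−0.4 × 0.500) = 0.6312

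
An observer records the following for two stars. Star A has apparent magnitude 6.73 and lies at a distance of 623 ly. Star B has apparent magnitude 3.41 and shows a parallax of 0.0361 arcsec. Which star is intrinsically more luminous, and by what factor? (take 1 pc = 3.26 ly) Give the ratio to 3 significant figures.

Star A is more luminous, by a factor of 2.24.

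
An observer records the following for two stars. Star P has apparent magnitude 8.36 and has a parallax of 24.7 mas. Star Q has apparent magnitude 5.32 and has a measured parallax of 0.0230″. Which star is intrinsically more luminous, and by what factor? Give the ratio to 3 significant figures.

Star Q is more luminous, by a factor of 19.0.

Star P: p = 24.7 mas = 0.0247″ → d = 1/p = 40.49 pc
Star P: M = m − 5 log₁₀ d + 5 = 8.36 − 5·1.6073 + 5 = 5.323
Star Q: d = 1/p = 1/0.0230″ = 43.48 pc
Star Q: M = m − 5 log₁₀ d + 5 = 5.32 − 5·1.6383 + 5 = 2.129
ΔM = M_P − M_Q = 5.323 − (2.129) = 3.195; smaller M is more luminous → Star Q.
L ratio = 10^(0.4 |ΔM|) = 10^1.278 = 18.96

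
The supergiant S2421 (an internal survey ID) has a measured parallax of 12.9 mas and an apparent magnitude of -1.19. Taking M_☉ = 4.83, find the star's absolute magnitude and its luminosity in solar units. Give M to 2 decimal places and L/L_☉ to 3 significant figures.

M ≈ -5.64; L/L_☉ ≈ 15400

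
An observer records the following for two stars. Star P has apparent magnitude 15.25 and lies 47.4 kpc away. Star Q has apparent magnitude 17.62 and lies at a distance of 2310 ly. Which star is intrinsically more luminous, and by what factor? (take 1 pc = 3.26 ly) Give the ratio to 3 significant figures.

Star P: d = 47.4 kpc = 47400 pc
Star P: M = m − 5 log₁₀ d + 5 = 15.25 − 5·4.6758 + 5 = -3.129
Star Q: d = 2310 ly / 3.26 = 708.6 pc
Star Q: M = m − 5 log₁₀ d + 5 = 17.62 − 5·2.8504 + 5 = 8.368
ΔM = M_P − M_Q = -3.129 − (8.368) = -11.497; smaller M is more luminous → Star P.
L ratio = 10^(0.4 |ΔM|) = 10^4.599 = 39700

Star P is more luminous, by a factor of 39700.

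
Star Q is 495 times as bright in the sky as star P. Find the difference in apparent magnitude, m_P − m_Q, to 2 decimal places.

Pogson: Δm = −2.5 log₁₀(ratio) = −2.5 log₁₀(495) = −2.5 × 2.6946 = -6.737
Star Q is brighter so has the smaller magnitude: m_P − m_Q is positive.

m_P − m_Q ≈ 6.74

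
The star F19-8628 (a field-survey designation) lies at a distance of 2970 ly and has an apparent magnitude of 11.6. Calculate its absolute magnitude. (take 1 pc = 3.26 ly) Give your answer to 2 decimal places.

d = 2970 ly / 3.26 = 911.0 pc
5 log₁₀(d/10 pc) = 5 log₁₀(911.0) − 5 = 9.798
M = m − 5 log₁₀(d/10) = 11.6 − 9.798 = 1.802

M ≈ 1.80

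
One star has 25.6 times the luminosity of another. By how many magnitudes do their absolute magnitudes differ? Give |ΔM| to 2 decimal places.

Pogson: ΔM = −2.5 log₁₀(ratio) = −2.5 log₁₀(25.6) = −2.5 × 1.4082 = -3.521

|ΔM| ≈ 3.52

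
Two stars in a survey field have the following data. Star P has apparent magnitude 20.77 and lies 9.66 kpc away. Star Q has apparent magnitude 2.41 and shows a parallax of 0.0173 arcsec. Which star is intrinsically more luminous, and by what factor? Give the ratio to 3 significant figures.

Star P: d = 9.66 kpc = 9660 pc
Star P: M = m − 5 log₁₀ d + 5 = 20.77 − 5·3.9850 + 5 = 5.845
Star Q: d = 1/p = 1/0.0173″ = 57.80 pc
Star Q: M = m − 5 log₁₀ d + 5 = 2.41 − 5·1.7620 + 5 = -1.400
ΔM = M_P − M_Q = 5.845 − (-1.400) = 7.245; smaller M is more luminous → Star Q.
L ratio = 10^(0.4 |ΔM|) = 10^2.898 = 790.6

Star Q is more luminous, by a factor of 791.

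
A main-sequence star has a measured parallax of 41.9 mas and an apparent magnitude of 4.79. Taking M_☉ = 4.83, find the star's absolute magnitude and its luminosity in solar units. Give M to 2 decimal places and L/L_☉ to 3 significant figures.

M ≈ 2.90; L/L_☉ ≈ 5.91

d = 1/p = 1000/41.9 mas = 23.87 pc
M = m − 5 log₁₀ d + 5 = 4.79 − 5·1.3778 + 5 = 2.901
M − M_☉ = 2.901 − 4.83 = -1.929
L/L_☉ = 10^(−0.4 × -1.929) = 5.910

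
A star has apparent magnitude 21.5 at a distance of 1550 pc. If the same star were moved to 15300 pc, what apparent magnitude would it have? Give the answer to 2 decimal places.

Flux ∝ 1/d², so Δm = 5 log₁₀(d₂/d₁) = 5 log₁₀(15300/1550) = 4.972
m₂ = m₁ + Δm = 21.5 + (4.972) = 26.472

m ≈ 26.47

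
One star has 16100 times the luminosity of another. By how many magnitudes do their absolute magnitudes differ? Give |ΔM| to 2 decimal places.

|ΔM| ≈ 10.52

Pogson: ΔM = −2.5 log₁₀(ratio) = −2.5 log₁₀(16100) = −2.5 × 4.2068 = -10.517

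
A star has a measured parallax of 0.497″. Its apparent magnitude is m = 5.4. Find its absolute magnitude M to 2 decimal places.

M ≈ 8.88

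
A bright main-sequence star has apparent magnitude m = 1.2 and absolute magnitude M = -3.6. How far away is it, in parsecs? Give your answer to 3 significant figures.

d ≈ 91.2 pc

μ = m − M = 4.800
m − M = 5 log₁₀ d − 5
log₁₀ d = (m − M)/5 + 1 = 1.9600
d = 10^1.9600 = 91.20 pc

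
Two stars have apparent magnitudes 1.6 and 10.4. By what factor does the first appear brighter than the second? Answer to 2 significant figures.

3300

Δm = 1.6 − (10.4) = -8.8
Flux ratio = 10^(−0.4 Δm) = 10^(−0.4 × -8.8) = 10^3.520 = 3311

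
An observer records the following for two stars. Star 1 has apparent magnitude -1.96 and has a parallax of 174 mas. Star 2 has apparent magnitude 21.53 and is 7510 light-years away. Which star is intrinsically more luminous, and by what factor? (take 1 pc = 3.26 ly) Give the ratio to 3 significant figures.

Star 1: p = 174 mas = 0.174″ → d = 1/p = 5.747 pc
Star 1: M = m − 5 log₁₀ d + 5 = -1.96 − 5·0.7595 + 5 = -0.757
Star 2: d = 7510 ly / 3.26 = 2304 pc
Star 2: M = m − 5 log₁₀ d + 5 = 21.53 − 5·3.3624 + 5 = 9.718
ΔM = M_1 − M_2 = -0.757 − (9.718) = -10.475; smaller M is more luminous → Star 1.
L ratio = 10^(0.4 |ΔM|) = 10^4.190 = 15490

Star 1 is more luminous, by a factor of 15500.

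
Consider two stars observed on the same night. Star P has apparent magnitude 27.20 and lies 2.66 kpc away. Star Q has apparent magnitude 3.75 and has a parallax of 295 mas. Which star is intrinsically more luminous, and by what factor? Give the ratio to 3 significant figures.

Star Q is more luminous, by a factor of 3900.

Star P: d = 2.66 kpc = 2660 pc
Star P: M = m − 5 log₁₀ d + 5 = 27.20 − 5·3.4249 + 5 = 15.076
Star Q: p = 295 mas = 0.295″ → d = 1/p = 3.390 pc
Star Q: M = m − 5 log₁₀ d + 5 = 3.75 − 5·0.5302 + 5 = 6.099
ΔM = M_P − M_Q = 15.076 − (6.099) = 8.976; smaller M is more luminous → Star Q.
L ratio = 10^(0.4 |ΔM|) = 10^3.591 = 3896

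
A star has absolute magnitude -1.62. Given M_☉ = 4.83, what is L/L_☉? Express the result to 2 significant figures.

M − M_☉ = -1.62 − 4.83 = -6.450
L/L_☉ = 10^(−0.4 (M − M_☉)) = 10^2.580 = 380.2

L/L_☉ ≈ 380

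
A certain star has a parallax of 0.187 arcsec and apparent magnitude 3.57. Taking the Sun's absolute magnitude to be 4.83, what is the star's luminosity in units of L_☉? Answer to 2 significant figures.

L/L_☉ ≈ 0.91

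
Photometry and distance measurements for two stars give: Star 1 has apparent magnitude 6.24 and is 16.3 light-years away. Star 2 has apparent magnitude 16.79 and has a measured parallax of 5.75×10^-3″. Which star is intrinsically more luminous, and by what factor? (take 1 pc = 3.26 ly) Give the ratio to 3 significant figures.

Star 1 is more luminous, by a factor of 13.7.

Star 1: d = 16.3 ly / 3.26 = 5.000 pc
Star 1: M = m − 5 log₁₀ d + 5 = 6.24 − 5·0.6990 + 5 = 7.745
Star 2: d = 1/p = 1/5.75×10^-3″ = 173.9 pc
Star 2: M = m − 5 log₁₀ d + 5 = 16.79 − 5·2.2403 + 5 = 10.588
ΔM = M_1 − M_2 = 7.745 − (10.588) = -2.843; smaller M is more luminous → Star 1.
L ratio = 10^(0.4 |ΔM|) = 10^1.137 = 13.72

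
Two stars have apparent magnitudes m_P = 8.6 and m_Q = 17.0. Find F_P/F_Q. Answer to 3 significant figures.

Magnitude difference = -8.4
Flux ratio = 10^(−0.4 Δm) = 10^(−0.4 × -8.4) = 10^3.360 = 2291

F_P/F_Q ≈ 2290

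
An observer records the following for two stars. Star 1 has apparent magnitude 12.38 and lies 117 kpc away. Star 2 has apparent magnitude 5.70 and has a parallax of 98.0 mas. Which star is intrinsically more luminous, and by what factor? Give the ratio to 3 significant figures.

Star 1 is more luminous, by a factor of 280000.

Star 1: d = 117 kpc = 117000 pc
Star 1: M = m − 5 log₁₀ d + 5 = 12.38 − 5·5.0682 + 5 = -7.961
Star 2: p = 98.0 mas = 0.0980″ → d = 1/p = 10.20 pc
Star 2: M = m − 5 log₁₀ d + 5 = 5.70 − 5·1.0088 + 5 = 5.656
ΔM = M_1 − M_2 = -7.961 − (5.656) = -13.617; smaller M is more luminous → Star 1.
L ratio = 10^(0.4 |ΔM|) = 10^5.447 = 279800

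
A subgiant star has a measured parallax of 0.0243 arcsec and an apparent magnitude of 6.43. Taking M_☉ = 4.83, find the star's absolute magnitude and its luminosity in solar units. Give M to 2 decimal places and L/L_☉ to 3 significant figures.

M ≈ 3.36; L/L_☉ ≈ 3.88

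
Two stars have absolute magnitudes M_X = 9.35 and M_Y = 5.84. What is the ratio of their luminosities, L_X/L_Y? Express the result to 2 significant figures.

ΔM = M_X − M_Y = 3.51
L_X/L_Y = 10^(−0.4 ΔM) = 10^-1.404 = 0.03945

L_X/L_Y ≈ 0.039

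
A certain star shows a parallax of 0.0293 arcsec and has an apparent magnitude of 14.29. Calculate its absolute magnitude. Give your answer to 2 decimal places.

M ≈ 11.62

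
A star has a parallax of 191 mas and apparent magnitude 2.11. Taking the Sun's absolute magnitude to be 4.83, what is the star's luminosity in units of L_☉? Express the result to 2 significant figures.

L/L_☉ ≈ 3.4

d = 1/p = 1000/191 mas = 5.236 pc
M = m − 5 log₁₀ d + 5 = 2.11 − 5·0.7190 + 5 = 3.515
M − M_☉ = 3.515 − 4.83 = -1.315
L/L_☉ = 10^(−0.4 × -1.315) = 3.357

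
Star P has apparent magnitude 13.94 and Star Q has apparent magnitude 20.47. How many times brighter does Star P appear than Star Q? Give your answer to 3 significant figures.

Magnitude difference = -6.53
Flux ratio = 10^(−0.4 Δm) = 10^(−0.4 × -6.53) = 10^2.612 = 409.3

409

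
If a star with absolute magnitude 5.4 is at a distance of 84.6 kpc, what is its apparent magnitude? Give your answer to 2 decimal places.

m ≈ 25.04

d = 84.6 kpc = 84600 pc
m = M + 5 log₁₀ d − 5 = 5.4 + 5·4.9274 − 5 = 25.037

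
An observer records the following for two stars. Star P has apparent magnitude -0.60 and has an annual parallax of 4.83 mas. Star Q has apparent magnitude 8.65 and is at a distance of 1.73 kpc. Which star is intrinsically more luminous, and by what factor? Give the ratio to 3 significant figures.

Star P is more luminous, by a factor of 71.8.

Star P: p = 4.83 mas = 4.83×10^-3″ → d = 1/p = 207.0 pc
Star P: M = m − 5 log₁₀ d + 5 = -0.60 − 5·2.3161 + 5 = -7.180
Star Q: d = 1.73 kpc = 1730 pc
Star Q: M = m − 5 log₁₀ d + 5 = 8.65 − 5·3.2380 + 5 = -2.540
ΔM = M_P − M_Q = -7.180 − (-2.540) = -4.640; smaller M is more luminous → Star P.
L ratio = 10^(0.4 |ΔM|) = 10^1.856 = 71.78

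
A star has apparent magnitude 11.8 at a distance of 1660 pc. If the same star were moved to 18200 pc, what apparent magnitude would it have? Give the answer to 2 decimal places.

m ≈ 17.00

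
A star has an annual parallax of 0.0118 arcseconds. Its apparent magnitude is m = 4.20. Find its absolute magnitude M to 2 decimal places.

d = 1/p = 1/0.0118″ = 84.75 pc
5 log₁₀(d/10 pc) = 5 log₁₀(84.75) − 5 = 4.641
M = m − 5 log₁₀(d/10) = 4.20 − 4.641 = -0.441

M ≈ -0.44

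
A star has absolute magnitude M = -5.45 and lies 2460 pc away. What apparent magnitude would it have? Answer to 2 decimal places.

m = M + 5 log₁₀ d − 5 = -5.45 + 5·3.3909 − 5 = 6.505

m ≈ 6.50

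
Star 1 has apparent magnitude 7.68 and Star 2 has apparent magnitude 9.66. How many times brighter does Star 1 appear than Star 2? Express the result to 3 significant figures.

6.19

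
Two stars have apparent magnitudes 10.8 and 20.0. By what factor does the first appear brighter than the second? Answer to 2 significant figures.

4800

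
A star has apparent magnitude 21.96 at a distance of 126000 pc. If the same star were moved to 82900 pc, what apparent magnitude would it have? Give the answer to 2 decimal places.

m ≈ 21.05

Flux ∝ 1/d², so Δm = 5 log₁₀(d₂/d₁) = 5 log₁₀(82900/126000) = -0.909
m₂ = m₁ + Δm = 21.96 + (-0.909) = 21.051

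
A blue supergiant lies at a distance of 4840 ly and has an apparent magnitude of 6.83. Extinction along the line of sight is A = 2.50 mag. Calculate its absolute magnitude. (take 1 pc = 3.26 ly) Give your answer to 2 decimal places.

d = 4840 ly / 3.26 = 1485 pc
5 log₁₀(d/10 pc) = 5 log₁₀(1485) − 5 = 10.858
M = m − 5 log₁₀(d/10) − A = 6.83 − 10.858 − 2.50 = -6.528

M ≈ -6.53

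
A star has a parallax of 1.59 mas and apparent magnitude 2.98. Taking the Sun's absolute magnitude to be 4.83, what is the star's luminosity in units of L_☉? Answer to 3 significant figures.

d = 1/p = 1000/1.59 mas = 628.9 pc
M = m − 5 log₁₀ d + 5 = 2.98 − 5·2.7986 + 5 = -6.013
M − M_☉ = -6.013 − 4.83 = -10.843
L/L_☉ = 10^(−0.4 × -10.843) = 21740

L/L_☉ ≈ 21700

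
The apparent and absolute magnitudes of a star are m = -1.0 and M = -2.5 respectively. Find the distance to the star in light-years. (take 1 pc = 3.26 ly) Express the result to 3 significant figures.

Distance modulus: m − M = -1.0 − (-2.5) = 1.500
m − M = 5 log₁₀ d − 5
log₁₀ d = (m − M)/5 + 1 = 1.3000
d = 10^1.3000 = 19.95 pc
= 65.05 ly

d ≈ 65.0 ly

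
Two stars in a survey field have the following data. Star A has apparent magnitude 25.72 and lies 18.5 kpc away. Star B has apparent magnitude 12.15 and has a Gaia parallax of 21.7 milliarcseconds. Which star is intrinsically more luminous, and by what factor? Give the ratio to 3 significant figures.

Star B is more luminous, by a factor of 1.66.

Star A: d = 18.5 kpc = 18500 pc
Star A: M = m − 5 log₁₀ d + 5 = 25.72 − 5·4.2672 + 5 = 9.384
Star B: p = 21.7 mas = 0.0217″ → d = 1/p = 46.08 pc
Star B: M = m − 5 log₁₀ d + 5 = 12.15 − 5·1.6635 + 5 = 8.832
ΔM = M_A − M_B = 9.384 − (8.832) = 0.552; smaller M is more luminous → Star B.
L ratio = 10^(0.4 |ΔM|) = 10^0.221 = 1.662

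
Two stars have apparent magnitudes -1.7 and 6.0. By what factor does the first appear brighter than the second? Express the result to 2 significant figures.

1200

Δm = -1.7 − (6.0) = -7.7
Flux ratio = 10^(−0.4 Δm) = 10^(−0.4 × -7.7) = 10^3.080 = 1202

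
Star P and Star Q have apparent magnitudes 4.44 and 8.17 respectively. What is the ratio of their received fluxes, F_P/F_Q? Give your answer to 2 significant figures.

F_P/F_Q ≈ 31

Δm = 4.44 − (8.17) = -3.73
Flux ratio = 10^(−0.4 Δm) = 10^(−0.4 × -3.73) = 10^1.492 = 31.05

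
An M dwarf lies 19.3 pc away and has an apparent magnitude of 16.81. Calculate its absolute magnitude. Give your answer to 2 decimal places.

M ≈ 15.38

5 log₁₀(d/10 pc) = 5 log₁₀(19.30) − 5 = 1.428
M = m − 5 log₁₀(d/10) = 16.81 − 1.428 = 15.382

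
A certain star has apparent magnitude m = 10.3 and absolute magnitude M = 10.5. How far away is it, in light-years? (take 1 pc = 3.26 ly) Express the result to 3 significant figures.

μ = m − M = -0.200
m − M = 5 log₁₀ d − 5
log₁₀ d = (m − M)/5 + 1 = 0.9600
d = 10^0.9600 = 9.120 pc
= 29.73 ly

d ≈ 29.7 ly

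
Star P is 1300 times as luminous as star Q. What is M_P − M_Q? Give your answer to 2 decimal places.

Pogson: ΔM = −2.5 log₁₀(ratio) = −2.5 log₁₀(1300) = −2.5 × 3.1139 = -7.785
Star P is brighter, so it has the smaller magnitude: the difference is negative.

M_P − M_Q ≈ -7.78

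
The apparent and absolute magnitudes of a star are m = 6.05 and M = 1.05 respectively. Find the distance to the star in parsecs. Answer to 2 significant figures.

d ≈ 100 pc

Distance modulus: m − M = 6.05 − (1.05) = 5.000
m − M = 5 log₁₀ d − 5
log₁₀ d = (m − M)/5 + 1 = 2.0000
d = 10^2.0000 = 100.0 pc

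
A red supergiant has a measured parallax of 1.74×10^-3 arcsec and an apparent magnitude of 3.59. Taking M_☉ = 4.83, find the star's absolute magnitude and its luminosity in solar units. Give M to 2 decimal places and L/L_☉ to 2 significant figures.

M ≈ -5.21; L/L_☉ ≈ 10000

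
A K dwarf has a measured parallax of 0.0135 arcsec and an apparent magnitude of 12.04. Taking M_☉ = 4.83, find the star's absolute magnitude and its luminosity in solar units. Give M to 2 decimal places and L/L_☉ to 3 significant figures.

d = 1/p = 1/0.0135″ = 74.07 pc
M = m − 5 log₁₀ d + 5 = 12.04 − 5·1.8697 + 5 = 7.692
M − M_☉ = 7.692 − 4.83 = 2.862
L/L_☉ = 10^(−0.4 × 2.862) = 0.07167

M ≈ 7.69; L/L_☉ ≈ 0.0717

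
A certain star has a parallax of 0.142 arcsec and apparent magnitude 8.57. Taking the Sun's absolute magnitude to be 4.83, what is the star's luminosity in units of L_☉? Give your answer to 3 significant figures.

L/L_☉ ≈ 0.0158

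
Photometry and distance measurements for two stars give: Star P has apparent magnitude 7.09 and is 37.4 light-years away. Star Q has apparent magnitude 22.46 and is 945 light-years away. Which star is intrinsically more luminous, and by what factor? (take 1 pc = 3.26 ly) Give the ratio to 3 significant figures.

Star P: d = 37.4 ly / 3.26 = 11.47 pc
Star P: M = m − 5 log₁₀ d + 5 = 7.09 − 5·1.0597 + 5 = 6.792
Star Q: d = 945 ly / 3.26 = 289.9 pc
Star Q: M = m − 5 log₁₀ d + 5 = 22.46 − 5·2.4622 + 5 = 15.149
ΔM = M_P − M_Q = 6.792 − (15.149) = -8.357; smaller M is more luminous → Star P.
L ratio = 10^(0.4 |ΔM|) = 10^3.343 = 2202

Star P is more luminous, by a factor of 2200.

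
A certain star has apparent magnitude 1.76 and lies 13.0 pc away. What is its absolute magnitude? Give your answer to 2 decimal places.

5 log₁₀(d/10 pc) = 5 log₁₀(13.00) − 5 = 0.570
M = m − 5 log₁₀(d/10) = 1.76 − 0.570 = 1.190

M ≈ 1.19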